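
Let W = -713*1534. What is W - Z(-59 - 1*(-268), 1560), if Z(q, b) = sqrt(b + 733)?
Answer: -1093742 - sqrt(2293) ≈ -1.0938e+6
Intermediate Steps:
Z(q, b) = sqrt(733 + b)
W = -1093742
W - Z(-59 - 1*(-268), 1560) = -1093742 - sqrt(733 + 1560) = -1093742 - sqrt(2293)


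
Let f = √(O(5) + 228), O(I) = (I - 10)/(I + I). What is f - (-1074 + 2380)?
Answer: -1306 + √910/2 ≈ -1290.9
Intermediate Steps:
O(I) = (-10 + I)/(2*I) (O(I) = (-10 + I)/((2*I)) = (-10 + I)*(1/(2*I)) = (-10 + I)/(2*I))
f = √910/2 (f = √((½)*(-10 + 5)/5 + 228) = √((½)*(⅕)*(-5) + 228) = √(-½ + 228) = √(455/2) = √910/2 ≈ 15.083)
f - (-1074 + 2380) = √910/2 - (-1074 + 2380) = √910/2 - 1*1306 = √910/2 - 1306 = -1306 + √910/2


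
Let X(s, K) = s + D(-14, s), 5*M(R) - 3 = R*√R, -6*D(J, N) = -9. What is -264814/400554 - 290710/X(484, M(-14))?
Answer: -10597601867/17678997 ≈ -599.45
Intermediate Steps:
D(J, N) = 3/2 (D(J, N) = -⅙*(-9) = 3/2)
M(R) = ⅗ + R^(3/2)/5 (M(R) = ⅗ + (R*√R)/5 = ⅗ + R^(3/2)/5)
X(s, K) = 3/2 + s (X(s, K) = s + 3/2 = 3/2 + s)
-264814/400554 - 290710/X(484, M(-14)) = -264814/400554 - 290710/(3/2 + 484) = -264814*1/400554 - 290710/971/2 = -12037/18207 - 290710*2/971 = -12037/18207 - 581420/971 = -10597601867/17678997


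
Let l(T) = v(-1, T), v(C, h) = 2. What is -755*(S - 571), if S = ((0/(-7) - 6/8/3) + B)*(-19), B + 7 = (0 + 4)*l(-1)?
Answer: 1767455/4 ≈ 4.4186e+5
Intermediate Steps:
l(T) = 2
B = 1 (B = -7 + (0 + 4)*2 = -7 + 4*2 = -7 + 8 = 1)
S = -57/4 (S = ((0/(-7) - 6/8/3) + 1)*(-19) = ((0*(-⅐) - 6*⅛*(⅓)) + 1)*(-19) = ((0 - ¾*⅓) + 1)*(-19) = ((0 - ¼) + 1)*(-19) = (-¼ + 1)*(-19) = (¾)*(-19) = -57/4 ≈ -14.250)
-755*(S - 571) = -755*(-57/4 - 571) = -755*(-2341/4) = 1767455/4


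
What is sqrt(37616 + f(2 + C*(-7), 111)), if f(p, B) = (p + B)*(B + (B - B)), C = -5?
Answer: 2*sqrt(13511) ≈ 232.47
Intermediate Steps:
f(p, B) = B*(B + p) (f(p, B) = (B + p)*(B + 0) = (B + p)*B = B*(B + p))
sqrt(37616 + f(2 + C*(-7), 111)) = sqrt(37616 + 111*(111 + (2 - 5*(-7)))) = sqrt(37616 + 111*(111 + (2 + 35))) = sqrt(37616 + 111*(111 + 37)) = sqrt(37616 + 111*148) = sqrt(37616 + 16428) = sqrt(54044) = 2*sqrt(13511)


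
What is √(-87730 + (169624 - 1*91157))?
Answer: I*√9263 ≈ 96.245*I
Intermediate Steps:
√(-87730 + (169624 - 1*91157)) = √(-87730 + (169624 - 91157)) = √(-87730 + 78467) = √(-9263) = I*√9263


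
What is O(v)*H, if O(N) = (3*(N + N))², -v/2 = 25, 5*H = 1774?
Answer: 31932000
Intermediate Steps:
H = 1774/5 (H = (⅕)*1774 = 1774/5 ≈ 354.80)
v = -50 (v = -2*25 = -50)
O(N) = 36*N² (O(N) = (3*(2*N))² = (6*N)² = 36*N²)
O(v)*H = (36*(-50)²)*(1774/5) = (36*2500)*(1774/5) = 90000*(1774/5) = 31932000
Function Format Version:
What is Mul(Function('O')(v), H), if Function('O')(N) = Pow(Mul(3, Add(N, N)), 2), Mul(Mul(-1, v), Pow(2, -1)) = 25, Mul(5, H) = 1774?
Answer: 31932000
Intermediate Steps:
H = Rational(1774, 5) (H = Mul(Rational(1, 5), 1774) = Rational(1774, 5) ≈ 354.80)
v = -50 (v = Mul(-2, 25) = -50)
Function('O')(N) = Mul(36, Pow(N, 2)) (Function('O')(N) = Pow(Mul(3, Mul(2, N)), 2) = Pow(Mul(6, N), 2) = Mul(36, Pow(N, 2)))
Mul(Function('O')(v), H) = Mul(Mul(36, Pow(-50, 2)), Rational(1774, 5)) = Mul(Mul(36, 2500), Rational(1774, 5)) = Mul(90000, Rational(1774, 5)) = 31932000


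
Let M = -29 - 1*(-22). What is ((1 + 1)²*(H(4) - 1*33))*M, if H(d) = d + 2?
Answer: 756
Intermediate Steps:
H(d) = 2 + d
M = -7 (M = -29 + 22 = -7)
((1 + 1)²*(H(4) - 1*33))*M = ((1 + 1)²*((2 + 4) - 1*33))*(-7) = (2²*(6 - 33))*(-7) = (4*(-27))*(-7) = -108*(-7) = 756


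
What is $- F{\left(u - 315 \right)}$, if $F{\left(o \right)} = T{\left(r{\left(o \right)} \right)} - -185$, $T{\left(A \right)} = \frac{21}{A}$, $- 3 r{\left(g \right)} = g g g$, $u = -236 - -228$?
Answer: $- \frac{6234179458}{33698267} \approx -185.0$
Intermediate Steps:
$u = -8$ ($u = -236 + 228 = -8$)
$r{\left(g \right)} = - \frac{g^{3}}{3}$ ($r{\left(g \right)} = - \frac{g g g}{3} = - \frac{g^{2} g}{3} = - \frac{g^{3}}{3}$)
$F{\left(o \right)} = 185 - \frac{63}{o^{3}}$ ($F{\left(o \right)} = \frac{21}{\left(- \frac{1}{3}\right) o^{3}} - -185 = 21 \left(- \frac{3}{o^{3}}\right) + 185 = - \frac{63}{o^{3}} + 185 = 185 - \frac{63}{o^{3}}$)
$- F{\left(u - 315 \right)} = - (185 - \frac{63}{\left(-8 - 315\right)^{3}}) = - (185 - \frac{63}{-33698267}) = - (185 - - \frac{63}{33698267}) = - (185 + \frac{63}{33698267}) = \left(-1\right) \frac{6234179458}{33698267} = - \frac{6234179458}{33698267}$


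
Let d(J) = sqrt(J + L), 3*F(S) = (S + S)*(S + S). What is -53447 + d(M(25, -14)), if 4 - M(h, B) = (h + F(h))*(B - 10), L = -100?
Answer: -53447 + 2*sqrt(5126) ≈ -53304.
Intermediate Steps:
F(S) = 4*S**2/3 (F(S) = ((S + S)*(S + S))/3 = ((2*S)*(2*S))/3 = (4*S**2)/3 = 4*S**2/3)
M(h, B) = 4 - (-10 + B)*(h + 4*h**2/3) (M(h, B) = 4 - (h + 4*h**2/3)*(B - 10) = 4 - (h + 4*h**2/3)*(-10 + B) = 4 - (-10 + B)*(h + 4*h**2/3))
d(J) = sqrt(-100 + J) (d(J) = sqrt(J - 100) = sqrt(-100 + J))
-53447 + d(M(25, -14)) = -53447 + sqrt(-100 + (4 + 10*25 + (40/3)*25**2 - 1*(-14)*25 - 4/3*(-14)*25**2)) = -53447 + sqrt(-100 + (4 + 250 + (40/3)*625 + 350 - 4/3*(-14)*625)) = -53447 + sqrt(-100 + (4 + 250 + 25000/3 + 350 + 35000/3)) = -53447 + sqrt(-100 + 20604) = -53447 + sqrt(20504) = -53447 + 2*sqrt(5126)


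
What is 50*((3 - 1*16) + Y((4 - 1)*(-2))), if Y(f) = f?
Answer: -950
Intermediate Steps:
50*((3 - 1*16) + Y((4 - 1)*(-2))) = 50*((3 - 1*16) + (4 - 1)*(-2)) = 50*((3 - 16) + 3*(-2)) = 50*(-13 - 6) = 50*(-19) = -950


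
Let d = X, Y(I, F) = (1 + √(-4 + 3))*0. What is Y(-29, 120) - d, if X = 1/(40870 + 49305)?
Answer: -1/90175 ≈ -1.1090e-5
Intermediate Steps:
Y(I, F) = 0 (Y(I, F) = (1 + √(-1))*0 = (1 + I)*0 = 0)
X = 1/90175 ≈ 1.1090e-5
d = 1/90175 ≈ 1.1090e-5
Y(-29, 120) - d = 0 - 1*1/90175 = 0 - 1/90175 = -1/90175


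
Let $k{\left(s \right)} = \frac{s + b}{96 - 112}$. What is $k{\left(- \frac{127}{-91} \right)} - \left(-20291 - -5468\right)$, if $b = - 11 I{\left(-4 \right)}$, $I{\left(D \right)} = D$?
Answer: $\frac{21578157}{1456} \approx 14820.0$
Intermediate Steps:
$b = 44$ ($b = \left(-11\right) \left(-4\right) = 44$)
$k{\left(s \right)} = - \frac{11}{4} - \frac{s}{16}$ ($k{\left(s \right)} = \frac{s + 44}{96 - 112} = \frac{44 + s}{-16} = \left(44 + s\right) \left(- \frac{1}{16}\right) = - \frac{11}{4} - \frac{s}{16}$)
$k{\left(- \frac{127}{-91} \right)} - \left(-20291 - -5468\right) = \left(- \frac{11}{4} - \frac{\left(-127\right) \frac{1}{-91}}{16}\right) - \left(-20291 - -5468\right) = \left(- \frac{11}{4} - \frac{\left(-127\right) \left(- \frac{1}{91}\right)}{16}\right) - \left(-20291 + 5468\right) = \left(- \frac{11}{4} - \frac{127}{1456}\right) - -14823 = \left(- \frac{11}{4} - \frac{127}{1456}\right) + 14823 = - \frac{4131}{1456} + 14823 = \frac{21578157}{1456}$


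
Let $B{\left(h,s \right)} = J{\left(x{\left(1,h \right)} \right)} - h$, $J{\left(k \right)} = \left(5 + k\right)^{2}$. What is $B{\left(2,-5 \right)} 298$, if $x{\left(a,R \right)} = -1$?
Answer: $4172$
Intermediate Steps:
$B{\left(h,s \right)} = 16 - h$ ($B{\left(h,s \right)} = \left(5 - 1\right)^{2} - h = 4^{2} - h = 16 - h$)
$B{\left(2,-5 \right)} 298 = \left(16 - 2\right) 298 = 14 \cdot 298 = 4172$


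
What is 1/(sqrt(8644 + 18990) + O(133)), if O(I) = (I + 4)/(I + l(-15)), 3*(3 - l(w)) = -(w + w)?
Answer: -17262/438698615 + 15876*sqrt(27634)/438698615 ≈ 0.0059765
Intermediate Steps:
l(w) = 3 + 2*w/3 (l(w) = 3 - (-1)*(w + w)/3 = 3 - (-1)*2*w/3 = 3 - (-2)*w/3 = 3 + 2*w/3)
O(I) = (4 + I)/(-7 + I) (O(I) = (I + 4)/(I + (3 + (2/3)*(-15))) = (4 + I)/(I + (3 - 10)) = (4 + I)/(I - 7) = (4 + I)/(-7 + I))
1/(sqrt(8644 + 18990) + O(133)) = 1/(sqrt(8644 + 18990) + (4 + 133)/(-7 + 133)) = 1/(sqrt(27634) + 137/126) = 1/(137/126 + sqrt(27634))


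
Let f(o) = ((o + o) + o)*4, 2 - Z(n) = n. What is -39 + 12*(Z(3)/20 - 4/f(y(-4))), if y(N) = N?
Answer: -193/5 ≈ -38.600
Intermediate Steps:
Z(n) = 2 - n
f(o) = 12*o (f(o) = (2*o + o)*4 = (3*o)*4 = 12*o)
-39 + 12*(Z(3)/20 - 4/f(y(-4))) = -39 + 12*((2 - 1*3)/20 - 4/(12*(-4))) = -39 + 12*((2 - 3)*(1/20) - 4/(-48)) = -39 + 12*(-1*1/20 - 4*(-1/48)) = -39 + 12*(-1/20 + 1/12) = -39 + 12*(1/30) = -39 + ⅖ = -193/5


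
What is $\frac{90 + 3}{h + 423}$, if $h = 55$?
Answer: $\frac{93}{478} \approx 0.19456$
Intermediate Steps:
$\frac{90 + 3}{h + 423} = \frac{90 + 3}{55 + 423} = \frac{93}{478}$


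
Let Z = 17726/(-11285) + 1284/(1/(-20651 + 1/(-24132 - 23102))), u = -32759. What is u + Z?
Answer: -7075687545914247/266517845 ≈ -2.6549e+7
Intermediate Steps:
Z = -7066956687829892/266517845 (Z = 17726*(-1/11285) + 1284/(1/(-20651 + 1/(-47234))) = -17726/11285 + 1284/(1/(-20651 - 1/47234)) = -17726/11285 + 1284/(1/(-975429335/47234)) = -17726/11285 + 1284/(-47234/975429335) = -17726/11285 + 1284*(-975429335/47234) = -17726/11285 - 626225633070/23617 = -7066956687829892/266517845 ≈ -2.6516e+7)
u + Z = -32759 - 7066956687829892/266517845 = -7075687545914247/266517845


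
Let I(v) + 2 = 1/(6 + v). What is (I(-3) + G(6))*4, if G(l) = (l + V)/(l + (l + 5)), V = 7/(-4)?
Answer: -17/3 ≈ -5.6667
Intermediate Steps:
V = -7/4 (V = 7*(-¼) = -7/4 ≈ -1.7500)
I(v) = -2 + 1/(6 + v)
G(l) = (-7/4 + l)/(5 + 2*l) (G(l) = (l - 7/4)/(l + (l + 5)) = (-7/4 + l)/(l + (5 + l)) = (-7/4 + l)/(5 + 2*l))
(I(-3) + G(6))*4 = ((-11 - 2*(-3))/(6 - 3) + (-7 + 4*6)/(4*(5 + 2*6)))*4 = ((-11 + 6)/3 + (-7 + 24)/(4*(5 + 12)))*4 = ((⅓)*(-5) + (¼)*17/17)*4 = (-5/3 + (¼)*(1/17)*17)*4 = (-5/3 + ¼)*4 = -17/12*4 = -17/3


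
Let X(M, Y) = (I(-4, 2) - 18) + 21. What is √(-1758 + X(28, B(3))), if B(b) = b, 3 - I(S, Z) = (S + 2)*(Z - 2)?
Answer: 2*I*√438 ≈ 41.857*I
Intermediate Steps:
I(S, Z) = 3 - (-2 + Z)*(2 + S) (I(S, Z) = 3 - (S + 2)*(Z - 2) = 3 - (2 + S)*(-2 + Z) = 3 - (-2 + Z)*(2 + S))
X(M, Y) = 6 (X(M, Y) = ((7 - 2*2 + 2*(-4) - 1*(-4)*2) - 18) + 21 = ((7 - 4 - 8 + 8) - 18) + 21 = (3 - 18) + 21 = -15 + 21 = 6)
√(-1758 + X(28, B(3))) = √(-1758 + 6) = √(-1752) = 2*I*√438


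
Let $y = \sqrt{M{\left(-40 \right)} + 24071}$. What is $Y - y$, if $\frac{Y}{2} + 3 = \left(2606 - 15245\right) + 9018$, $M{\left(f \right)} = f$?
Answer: $-7248 - \sqrt{24031} \approx -7403.0$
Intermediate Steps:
$Y = -7248$ ($Y = -6 + 2 \left(\left(2606 - 15245\right) + 9018\right) = -6 + 2 \left(-12639 + 9018\right) = -6 + 2 \left(-3621\right) = -6 - 7242 = -7248$)
$y = \sqrt{24031}$ ($y = \sqrt{-40 + 24071} = \sqrt{24031} \approx 155.02$)
$Y - y = -7248 - \sqrt{24031}$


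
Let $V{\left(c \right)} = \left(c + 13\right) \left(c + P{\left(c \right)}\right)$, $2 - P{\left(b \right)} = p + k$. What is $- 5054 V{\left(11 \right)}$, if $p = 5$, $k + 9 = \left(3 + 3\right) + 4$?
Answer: $-849072$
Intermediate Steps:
$k = 1$ ($k = -9 + \left(\left(3 + 3\right) + 4\right) = -9 + \left(6 + 4\right) = -9 + 10 = 1$)
$P{\left(b \right)} = -4$ ($P{\left(b \right)} = 2 - \left(5 + 1\right) = 2 - 6 = -4$)
$V{\left(c \right)} = \left(-4 + c\right) \left(13 + c\right)$ ($V{\left(c \right)} = \left(c + 13\right) \left(c - 4\right) = \left(13 + c\right) \left(-4 + c\right) = \left(-4 + c\right) \left(13 + c\right)$)
$- 5054 V{\left(11 \right)} = - 5054 \left(-52 + 11^{2} + 9 \cdot 11\right) = - 5054 \left(-52 + 121 + 99\right) = \left(-5054\right) 168 = -849072$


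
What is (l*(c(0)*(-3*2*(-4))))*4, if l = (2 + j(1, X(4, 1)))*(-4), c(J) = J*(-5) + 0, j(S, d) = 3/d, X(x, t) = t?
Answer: 0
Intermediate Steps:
c(J) = -5*J (c(J) = -5*J + 0 = -5*J)
l = -20 (l = (2 + 3/1)*(-4) = (2 + 3*1)*(-4) = (2 + 3)*(-4) = 5*(-4) = -20)
(l*(c(0)*(-3*2*(-4))))*4 = -20*(-5*0)*-3*2*(-4)*4 = -0*(-6*(-4))*4 = -0*24*4 = -20*0*4 = 0*4 = 0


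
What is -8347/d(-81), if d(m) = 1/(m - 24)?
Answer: 876435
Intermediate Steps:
d(m) = 1/(-24 + m)
-8347/d(-81) = -8347/(1/(-24 - 81)) = -8347/(1/(-105)) = -8347/(-1/105) = -8347*(-105) = 876435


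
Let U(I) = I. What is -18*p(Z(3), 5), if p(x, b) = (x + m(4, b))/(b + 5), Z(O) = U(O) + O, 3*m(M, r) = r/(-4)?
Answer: -201/20 ≈ -10.050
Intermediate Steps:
m(M, r) = -r/12 (m(M, r) = (r/(-4))/3 = (r*(-¼))/3 = (-r/4)/3 = -r/12)
Z(O) = 2*O (Z(O) = O + O = 2*O)
p(x, b) = (x - b/12)/(5 + b) (p(x, b) = (x - b/12)/(b + 5) = (x - b/12)/(5 + b))
-18*p(Z(3), 5) = -18*(2*3 - 1/12*5)/(5 + 5) = -18*(6 - 5/12)/10 = -9*67/(5*12) = -18*67/120 = -201/20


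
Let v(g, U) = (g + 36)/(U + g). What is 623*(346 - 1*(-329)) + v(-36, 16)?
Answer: 420525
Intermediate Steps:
v(g, U) = (36 + g)/(U + g)
623*(346 - 1*(-329)) + v(-36, 16) = 623*(346 - 1*(-329)) + (36 - 36)/(16 - 36) = 623*(346 + 329) + 0/(-20) = 623*675 - 1/20*0 = 420525 + 0 = 420525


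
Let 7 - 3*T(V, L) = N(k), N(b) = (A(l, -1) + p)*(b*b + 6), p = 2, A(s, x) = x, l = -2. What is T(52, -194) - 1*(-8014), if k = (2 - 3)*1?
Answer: 8014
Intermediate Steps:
k = -1 (k = -1*1 = -1)
N(b) = 6 + b² (N(b) = (-1 + 2)*(b*b + 6) = 1*(b² + 6) = 1*(6 + b²) = 6 + b²)
T(V, L) = 0 (T(V, L) = 7/3 - (6 + (-1)²)/3 = 7/3 - (6 + 1)/3 = 7/3 - ⅓*7 = 7/3 - 7/3 = 0)
T(52, -194) - 1*(-8014) = 0 - 1*(-8014) = 0 + 8014 = 8014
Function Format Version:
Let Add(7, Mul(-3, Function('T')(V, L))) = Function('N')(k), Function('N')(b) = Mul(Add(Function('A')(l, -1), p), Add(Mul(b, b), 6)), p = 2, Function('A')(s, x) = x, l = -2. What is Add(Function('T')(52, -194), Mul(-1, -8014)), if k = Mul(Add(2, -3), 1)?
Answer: 8014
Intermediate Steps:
k = -1 (k = Mul(-1, 1) = -1)
Function('N')(b) = Add(6, Pow(b, 2)) (Function('N')(b) = Mul(Add(-1, 2), Add(Mul(b, b), 6)) = Mul(1, Add(Pow(b, 2), 6)) = Mul(1, Add(6, Pow(b, 2))) = Add(6, Pow(b, 2)))
Function('T')(V, L) = 0 (Function('T')(V, L) = Add(Rational(7, 3), Mul(Rational(-1, 3), Add(6, Pow(-1, 2)))) = Add(Rational(7, 3), Mul(Rational(-1, 3), Add(6, 1))) = Add(Rational(7, 3), Mul(Rational(-1, 3), 7)) = Add(Rational(7, 3), Rational(-7, 3)) = 0)
Add(Function('T')(52, -194), Mul(-1, -8014)) = Add(0, Mul(-1, -8014)) = Add(0, 8014) = 8014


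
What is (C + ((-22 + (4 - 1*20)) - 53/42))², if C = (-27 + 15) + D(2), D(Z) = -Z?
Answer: 5004169/1764 ≈ 2836.8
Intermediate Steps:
C = -14 (C = (-27 + 15) - 1*2 = -12 - 2 = -14)
(C + ((-22 + (4 - 1*20)) - 53/42))² = (-14 + ((-22 + (4 - 1*20)) - 53/42))² = (-14 + ((-22 + (4 - 20)) - 53*1/42))² = (-14 + ((-22 - 16) - 53/42))² = (-14 + (-38 - 53/42))² = (-14 - 1649/42)² = (-2237/42)² = 5004169/1764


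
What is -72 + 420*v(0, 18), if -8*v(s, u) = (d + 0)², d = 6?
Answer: -1962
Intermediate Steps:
v(s, u) = -9/2 (v(s, u) = -(6 + 0)²/8 = -⅛*6² = -⅛*36 = -9/2)
-72 + 420*v(0, 18) = -72 + 420*(-9/2) = -72 - 1890 = -1962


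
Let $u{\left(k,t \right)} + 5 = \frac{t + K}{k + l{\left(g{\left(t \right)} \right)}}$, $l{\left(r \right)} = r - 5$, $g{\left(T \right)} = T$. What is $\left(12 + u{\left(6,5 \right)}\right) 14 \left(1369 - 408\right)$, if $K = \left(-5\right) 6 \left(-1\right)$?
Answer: $\frac{517979}{3} \approx 1.7266 \cdot 10^{5}$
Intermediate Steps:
$K = 30$ ($K = \left(-30\right) \left(-1\right) = 30$)
$l{\left(r \right)} = -5 + r$ ($l{\left(r \right)} = r - 5 = -5 + r$)
$u{\left(k,t \right)} = -5 + \frac{30 + t}{-5 + k + t}$ ($u{\left(k,t \right)} = -5 + \frac{t + 30}{k + \left(-5 + t\right)} = -5 + \frac{30 + t}{-5 + k + t}$)
$\left(12 + u{\left(6,5 \right)}\right) 14 \left(1369 - 408\right) = \left(12 + \frac{55 - 30 - 20}{-5 + 6 + 5}\right) 14 \left(1369 - 408\right) = \left(12 + \frac{55 - 30 - 20}{6}\right) 14 \cdot 961 = \left(12 + \frac{1}{6} \cdot 5\right) 14 \cdot 961 = \left(12 + \frac{5}{6}\right) 14 \cdot 961 = \frac{77}{6} \cdot 14 \cdot 961 = \frac{539}{3} \cdot 961 = \frac{517979}{3}$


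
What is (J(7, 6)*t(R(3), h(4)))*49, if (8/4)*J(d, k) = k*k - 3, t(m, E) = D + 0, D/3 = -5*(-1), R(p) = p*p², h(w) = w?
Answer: 24255/2 ≈ 12128.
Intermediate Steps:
R(p) = p³
D = 15 (D = 3*(-5*(-1)) = 3*5 = 15)
t(m, E) = 15 (t(m, E) = 15 + 0 = 15)
J(d, k) = -3/2 + k²/2 (J(d, k) = (k*k - 3)/2 = (k² - 3)/2 = (-3 + k²)/2 = -3/2 + k²/2)
(J(7, 6)*t(R(3), h(4)))*49 = ((-3/2 + (½)*6²)*15)*49 = ((-3/2 + (½)*36)*15)*49 = ((-3/2 + 18)*15)*49 = ((33/2)*15)*49 = (495/2)*49 = 24255/2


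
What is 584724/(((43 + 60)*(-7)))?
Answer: -83532/103 ≈ -810.99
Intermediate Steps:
584724/(((43 + 60)*(-7))) = 584724/((103*(-7))) = 584724/(-721) = 584724*(-1/721) = -83532/103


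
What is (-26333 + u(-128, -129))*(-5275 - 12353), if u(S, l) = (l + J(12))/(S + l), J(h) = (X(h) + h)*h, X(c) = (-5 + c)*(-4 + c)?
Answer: 119311028304/257 ≈ 4.6425e+8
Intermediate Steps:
J(h) = h*(20 + h² - 8*h) (J(h) = ((20 + h² - 9*h) + h)*h = (20 + h² - 8*h)*h = h*(20 + h² - 8*h))
u(S, l) = (816 + l)/(S + l) (u(S, l) = (l + 12*(20 + 12² - 8*12))/(S + l) = (l + 12*(20 + 144 - 96))/(S + l) = (l + 12*68)/(S + l) = (l + 816)/(S + l) = (816 + l)/(S + l))
(-26333 + u(-128, -129))*(-5275 - 12353) = (-26333 + (816 - 129)/(-128 - 129))*(-5275 - 12353) = (-26333 + 687/(-257))*(-17628) = (-26333 - 1/257*687)*(-17628) = (-26333 - 687/257)*(-17628) = -6768268/257*(-17628) = 119311028304/257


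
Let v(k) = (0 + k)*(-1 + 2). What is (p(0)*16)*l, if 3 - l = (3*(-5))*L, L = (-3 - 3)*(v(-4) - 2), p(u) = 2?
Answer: 17376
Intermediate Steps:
v(k) = k (v(k) = k*1 = k)
L = 36 (L = (-3 - 3)*(-4 - 2) = -6*(-6) = 36)
l = 543 (l = 3 - 3*(-5)*36 = 3 - (-15)*36 = 3 - 1*(-540) = 3 + 540 = 543)
(p(0)*16)*l = (2*16)*543 = 32*543 = 17376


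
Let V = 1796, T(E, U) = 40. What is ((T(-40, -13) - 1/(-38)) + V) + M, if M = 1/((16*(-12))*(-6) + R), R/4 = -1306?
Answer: 142049665/77368 ≈ 1836.0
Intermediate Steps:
R = -5224 (R = 4*(-1306) = -5224)
M = -1/4072 (M = 1/((16*(-12))*(-6) - 5224) = 1/(-192*(-6) - 5224) = 1/(1152 - 5224) = 1/(-4072) = -1/4072 ≈ -0.00024558)
((T(-40, -13) - 1/(-38)) + V) + M = ((40 - 1/(-38)) + 1796) - 1/4072 = ((40 - 1*(-1/38)) + 1796) - 1/4072 = ((40 + 1/38) + 1796) - 1/4072 = (1521/38 + 1796) - 1/4072 = 69769/38 - 1/4072 = 142049665/77368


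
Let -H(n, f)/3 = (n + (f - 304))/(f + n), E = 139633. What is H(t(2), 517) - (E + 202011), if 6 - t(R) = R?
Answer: -177997175/521 ≈ -3.4165e+5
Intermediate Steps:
t(R) = 6 - R
H(n, f) = -3*(-304 + f + n)/(f + n) (H(n, f) = -3*(n + (f - 304))/(f + n) = -3*(n + (-304 + f))/(f + n) = -3*(-304 + f + n)/(f + n))
H(t(2), 517) - (E + 202011) = 3*(304 - 1*517 - (6 - 1*2))/(517 + (6 - 1*2)) - (139633 + 202011) = 3*(304 - 517 - (6 - 2))/(517 + (6 - 2)) - 1*341644 = 3*(304 - 517 - 1*4)/(517 + 4) - 341644 = 3*(304 - 517 - 4)/521 - 341644 = 3*(1/521)*(-217) - 341644 = -651/521 - 341644 = -177997175/521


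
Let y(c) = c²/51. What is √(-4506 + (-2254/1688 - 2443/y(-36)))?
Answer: I*√265616718477/7596 ≈ 67.849*I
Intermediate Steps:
y(c) = c²/51
√(-4506 + (-2254/1688 - 2443/y(-36))) = √(-4506 + (-2254/1688 - 2443/((1/51)*(-36)²))) = √(-4506 + (-2254*1/1688 - 2443/((1/51)*1296))) = √(-4506 + (-1127/844 - 2443/432/17)) = √(-4506 + (-1127/844 - 2443*17/432)) = √(-4506 + (-1127/844 - 41531/432)) = √(-4506 - 8884757/91152) = √(-419615669/91152) = I*√265616718477/7596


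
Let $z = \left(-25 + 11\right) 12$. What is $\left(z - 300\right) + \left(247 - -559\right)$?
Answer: $338$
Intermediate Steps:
$z = -168$ ($z = \left(-14\right) 12 = -168$)
$\left(z - 300\right) + \left(247 - -559\right) = \left(-168 - 300\right) + \left(247 - -559\right) = -468 + \left(247 + 559\right) = -468 + 806 = 338$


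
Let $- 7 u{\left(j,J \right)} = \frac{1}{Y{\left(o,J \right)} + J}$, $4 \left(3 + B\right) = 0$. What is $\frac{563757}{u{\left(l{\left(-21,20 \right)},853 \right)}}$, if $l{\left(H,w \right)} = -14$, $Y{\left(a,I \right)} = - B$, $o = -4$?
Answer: $-3378031944$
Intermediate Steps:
$B = -3$ ($B = -3 + \frac{1}{4} \cdot 0 = -3 + 0 = -3$)
$Y{\left(a,I \right)} = 3$ ($Y{\left(a,I \right)} = \left(-1\right) \left(-3\right) = 3$)
$u{\left(j,J \right)} = - \frac{1}{7 \left(3 + J\right)}$
$\frac{563757}{u{\left(l{\left(-21,20 \right)},853 \right)}} = \frac{563757}{\left(-1\right) \frac{1}{21 + 7 \cdot 853}} = \frac{563757}{\left(-1\right) \frac{1}{21 + 5971}} = \frac{563757}{\left(-1\right) \frac{1}{5992}} = \frac{563757}{- \frac{1}{5992}} = 563757 \left(-5992\right) = -3378031944$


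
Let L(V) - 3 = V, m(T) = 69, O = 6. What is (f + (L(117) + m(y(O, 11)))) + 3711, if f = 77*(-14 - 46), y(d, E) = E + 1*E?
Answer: -720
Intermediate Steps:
y(d, E) = 2*E (y(d, E) = E + E = 2*E)
L(V) = 3 + V
f = -4620 (f = 77*(-60) = -4620)
(f + (L(117) + m(y(O, 11)))) + 3711 = (-4620 + ((3 + 117) + 69)) + 3711 = (-4620 + (120 + 69)) + 3711 = (-4620 + 189) + 3711 = -4431 + 3711 = -720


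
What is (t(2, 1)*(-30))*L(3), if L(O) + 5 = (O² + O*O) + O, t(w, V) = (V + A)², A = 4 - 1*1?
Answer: -7680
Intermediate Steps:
A = 3 (A = 4 - 1 = 3)
t(w, V) = (3 + V)² (t(w, V) = (V + 3)² = (3 + V)²)
L(O) = -5 + O + 2*O² (L(O) = -5 + ((O² + O*O) + O) = -5 + ((O² + O²) + O) = -5 + (2*O² + O) = -5 + (O + 2*O²) = -5 + O + 2*O²)
(t(2, 1)*(-30))*L(3) = ((3 + 1)²*(-30))*(-5 + 3 + 2*3²) = (4²*(-30))*(-5 + 3 + 2*9) = (16*(-30))*(-5 + 3 + 18) = -480*16 = -7680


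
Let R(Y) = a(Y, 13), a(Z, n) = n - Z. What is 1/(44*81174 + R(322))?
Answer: 1/3571347 ≈ 2.8001e-7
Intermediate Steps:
R(Y) = 13 - Y
1/(44*81174 + R(322)) = 1/(44*81174 + (13 - 1*322)) = 1/(3571656 + (13 - 322)) = 1/(3571656 - 309) = 1/3571347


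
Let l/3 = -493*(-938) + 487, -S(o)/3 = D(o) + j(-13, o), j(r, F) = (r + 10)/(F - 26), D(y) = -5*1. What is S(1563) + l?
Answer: 2134551795/1537 ≈ 1.3888e+6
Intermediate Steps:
D(y) = -5
j(r, F) = (10 + r)/(-26 + F)
S(o) = 15 + 9/(-26 + o) (S(o) = -3*(-5 + (10 - 13)/(-26 + o)) = -3*(-5 - 3/(-26 + o)) = 15 + 9/(-26 + o))
l = 1388763 (l = 3*(-493*(-938) + 487) = 3*(462434 + 487) = 3*462921 = 1388763)
S(1563) + l = 3*(-127 + 5*1563)/(-26 + 1563) + 1388763 = 3*(-127 + 7815)/1537 + 1388763 = 3*(1/1537)*7688 + 1388763 = 23064/1537 + 1388763 = 2134551795/1537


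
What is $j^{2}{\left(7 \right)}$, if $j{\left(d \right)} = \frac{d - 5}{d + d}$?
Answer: $\frac{1}{49} \approx 0.020408$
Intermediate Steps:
$j{\left(d \right)} = \frac{-5 + d}{2 d}$
$j^{2}{\left(7 \right)} = \left(\frac{-5 + 7}{2 \cdot 7}\right)^{2} = \left(\frac{1}{2} \cdot \frac{1}{7} \cdot 2\right)^{2} = \left(\frac{1}{7}\right)^{2} = \frac{1}{49}$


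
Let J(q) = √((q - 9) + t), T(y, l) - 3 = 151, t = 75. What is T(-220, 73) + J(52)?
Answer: 154 + √118 ≈ 164.86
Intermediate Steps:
T(y, l) = 154 (T(y, l) = 3 + 151 = 154)
J(q) = √(66 + q) (J(q) = √((q - 9) + 75) = √((-9 + q) + 75) = √(66 + q))
T(-220, 73) + J(52) = 154 + √(66 + 52) = 154 + √118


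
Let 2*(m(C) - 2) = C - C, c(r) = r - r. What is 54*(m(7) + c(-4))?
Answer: 108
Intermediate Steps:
c(r) = 0
m(C) = 2 (m(C) = 2 + (C - C)/2 = 2 + (1/2)*0 = 2 + 0 = 2)
54*(m(7) + c(-4)) = 54*(2 + 0) = 54*2 = 108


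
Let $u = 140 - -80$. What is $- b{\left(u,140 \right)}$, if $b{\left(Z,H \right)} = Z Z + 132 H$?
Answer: $-66880$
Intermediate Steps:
$u = 220$ ($u = 140 + 80 = 220$)
$b{\left(Z,H \right)} = Z^{2} + 132 H$
$- b{\left(u,140 \right)} = - (220^{2} + 132 \cdot 140) = - (48400 + 18480) = \left(-1\right) 66880 = -66880$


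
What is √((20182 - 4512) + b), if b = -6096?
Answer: √9574 ≈ 97.847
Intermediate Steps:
√((20182 - 4512) + b) = √((20182 - 4512) - 6096) = √(15670 - 6096) = √9574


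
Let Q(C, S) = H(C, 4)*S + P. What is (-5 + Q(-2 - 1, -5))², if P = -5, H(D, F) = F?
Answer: 900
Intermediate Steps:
Q(C, S) = -5 + 4*S (Q(C, S) = 4*S - 5 = -5 + 4*S)
(-5 + Q(-2 - 1, -5))² = (-5 + (-5 + 4*(-5)))² = (-5 + (-5 - 20))² = (-5 - 25)² = (-30)² = 900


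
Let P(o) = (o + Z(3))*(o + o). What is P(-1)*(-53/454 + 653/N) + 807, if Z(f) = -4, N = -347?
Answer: 61992318/78769 ≈ 787.01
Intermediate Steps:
P(o) = 2*o*(-4 + o) (P(o) = (o - 4)*(o + o) = (-4 + o)*(2*o) = 2*o*(-4 + o))
P(-1)*(-53/454 + 653/N) + 807 = (2*(-1)*(-4 - 1))*(-53/454 + 653/(-347)) + 807 = (2*(-1)*(-5))*(-53*1/454 + 653*(-1/347)) + 807 = 10*(-53/454 - 653/347) + 807 = 10*(-314853/157538) + 807 = -1574265/78769 + 807 = 61992318/78769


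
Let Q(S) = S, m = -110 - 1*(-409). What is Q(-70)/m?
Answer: -70/299 ≈ -0.23411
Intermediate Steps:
m = 299 (m = -110 + 409 = 299)
Q(-70)/m = -70/299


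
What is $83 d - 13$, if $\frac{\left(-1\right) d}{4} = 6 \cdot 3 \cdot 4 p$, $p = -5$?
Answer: $119507$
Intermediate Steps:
$d = 1440$ ($d = - 4 \cdot 6 \cdot 3 \cdot 4 \left(-5\right) = - 4 \cdot 18 \cdot 4 \left(-5\right) = - 4 \cdot 72 \left(-5\right) = \left(-4\right) \left(-360\right) = 1440$)
$83 d - 13 = 83 \cdot 1440 - 13 = 119520 - 13 = 119507$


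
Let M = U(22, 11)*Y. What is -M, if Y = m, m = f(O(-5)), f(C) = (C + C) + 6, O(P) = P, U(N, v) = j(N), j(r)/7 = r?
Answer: 616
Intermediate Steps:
j(r) = 7*r
U(N, v) = 7*N
f(C) = 6 + 2*C (f(C) = 2*C + 6 = 6 + 2*C)
m = -4 (m = 6 + 2*(-5) = 6 - 10 = -4)
Y = -4
M = -616 (M = (7*22)*(-4) = 154*(-4) = -616)
-M = -1*(-616) = 616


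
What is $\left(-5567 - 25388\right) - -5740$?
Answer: $-25215$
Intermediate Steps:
$\left(-5567 - 25388\right) - -5740 = -30955 + 5740 = -25215$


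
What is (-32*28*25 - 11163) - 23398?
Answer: -56961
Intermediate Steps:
(-32*28*25 - 11163) - 23398 = (-896*25 - 11163) - 23398 = (-22400 - 11163) - 23398 = -33563 - 23398 = -56961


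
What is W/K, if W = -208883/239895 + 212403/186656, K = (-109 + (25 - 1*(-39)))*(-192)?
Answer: 11965152437/386880547276800 ≈ 3.0927e-5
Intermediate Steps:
K = 8640 (K = (-109 + (25 + 39))*(-192) = (-109 + 64)*(-192) = -45*(-192) = 8640)
W = 11965152437/44777841120 (W = -208883*1/239895 + 212403*(1/186656) = -208883/239895 + 212403/186656 = 11965152437/44777841120 ≈ 0.26721)
W/K = (11965152437/44777841120)/8640 = (11965152437/44777841120)*(1/8640) = 11965152437/386880547276800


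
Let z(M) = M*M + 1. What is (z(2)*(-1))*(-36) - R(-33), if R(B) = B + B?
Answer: 246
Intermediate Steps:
R(B) = 2*B
z(M) = 1 + M**2 (z(M) = M**2 + 1 = 1 + M**2)
(z(2)*(-1))*(-36) - R(-33) = ((1 + 2**2)*(-1))*(-36) - 2*(-33) = ((1 + 4)*(-1))*(-36) - 1*(-66) = (5*(-1))*(-36) + 66 = -5*(-36) + 66 = 180 + 66 = 246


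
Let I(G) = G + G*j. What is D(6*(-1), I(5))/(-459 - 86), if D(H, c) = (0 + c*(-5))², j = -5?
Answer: -2000/109 ≈ -18.349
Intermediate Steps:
I(G) = -4*G (I(G) = G + G*(-5) = G - 5*G = -4*G)
D(H, c) = 25*c² (D(H, c) = (0 - 5*c)² = (-5*c)² = 25*c²)
D(6*(-1), I(5))/(-459 - 86) = (25*(-4*5)²)/(-459 - 86) = (25*(-20)²)/(-545) = -5*400/109 = -1/545*10000 = -2000/109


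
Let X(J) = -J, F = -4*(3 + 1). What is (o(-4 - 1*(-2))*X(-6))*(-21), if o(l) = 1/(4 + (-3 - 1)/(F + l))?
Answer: -567/19 ≈ -29.842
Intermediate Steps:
F = -16 (F = -4*4 = -16)
o(l) = 1/(4 - 4/(-16 + l)) (o(l) = 1/(4 + (-3 - 1)/(-16 + l)) = 1/(4 - 4/(-16 + l)))
(o(-4 - 1*(-2))*X(-6))*(-21) = (((-16 + (-4 - 1*(-2)))/(4*(-17 + (-4 - 1*(-2)))))*(-1*(-6)))*(-21) = (((-16 + (-4 + 2))/(4*(-17 + (-4 + 2))))*6)*(-21) = (((-16 - 2)/(4*(-17 - 2)))*6)*(-21) = (((1/4)*(-18)/(-19))*6)*(-21) = (((1/4)*(-1/19)*(-18))*6)*(-21) = ((9/38)*6)*(-21) = (27/19)*(-21) = -567/19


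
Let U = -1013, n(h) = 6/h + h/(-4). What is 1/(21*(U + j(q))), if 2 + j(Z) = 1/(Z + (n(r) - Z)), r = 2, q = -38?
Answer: -5/106533 ≈ -4.6934e-5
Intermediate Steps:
n(h) = 6/h - h/4 (n(h) = 6/h + h*(-¼) = 6/h - h/4)
j(Z) = -8/5 (j(Z) = -2 + 1/(Z + ((6/2 - ¼*2) - Z)) = -2 + 1/(Z + ((6*(½) - ½) - Z)) = -2 + 1/(Z + ((3 - ½) - Z)) = -2 + 1/(Z + (5/2 - Z)) = -2 + 1/(5/2) = -2 + ⅖ = -8/5)
1/(21*(U + j(q))) = 1/(21*(-1013 - 8/5)) = 1/(21*(-5073/5)) = 1/(-106533/5) = -5/106533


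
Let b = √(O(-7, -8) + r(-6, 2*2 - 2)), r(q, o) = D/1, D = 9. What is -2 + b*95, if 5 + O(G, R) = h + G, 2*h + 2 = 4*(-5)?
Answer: -2 + 95*I*√14 ≈ -2.0 + 355.46*I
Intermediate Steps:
h = -11 (h = -1 + (4*(-5))/2 = -1 + (½)*(-20) = -1 - 10 = -11)
O(G, R) = -16 + G (O(G, R) = -5 + (-11 + G) = -16 + G)
r(q, o) = 9 (r(q, o) = 9/1 = 9*1 = 9)
b = I*√14 (b = √((-16 - 7) + 9) = √(-23 + 9) = √(-14) = I*√14 ≈ 3.7417*I)
-2 + b*95 = -2 + (I*√14)*95 = -2 + 95*I*√14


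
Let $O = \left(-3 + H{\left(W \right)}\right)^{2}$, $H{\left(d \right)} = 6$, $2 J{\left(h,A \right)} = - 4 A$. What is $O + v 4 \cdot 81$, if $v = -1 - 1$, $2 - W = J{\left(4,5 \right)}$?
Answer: $-639$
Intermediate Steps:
$J{\left(h,A \right)} = - 2 A$ ($J{\left(h,A \right)} = \frac{\left(-4\right) A}{2} = - 2 A$)
$W = 12$ ($W = 2 - \left(-2\right) 5 = 2 - -10 = 2 + 10 = 12$)
$v = -2$
$O = 9$ ($O = \left(-3 + 6\right)^{2} = 3^{2} = 9$)
$O + v 4 \cdot 81 = 9 + \left(-2\right) 4 \cdot 81 = 9 - 648 = -639$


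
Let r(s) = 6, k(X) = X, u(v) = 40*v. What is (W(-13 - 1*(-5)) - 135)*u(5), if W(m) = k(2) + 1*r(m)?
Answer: -25400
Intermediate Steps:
W(m) = 8 (W(m) = 2 + 1*6 = 2 + 6 = 8)
(W(-13 - 1*(-5)) - 135)*u(5) = (8 - 135)*(40*5) = -127*200 = -25400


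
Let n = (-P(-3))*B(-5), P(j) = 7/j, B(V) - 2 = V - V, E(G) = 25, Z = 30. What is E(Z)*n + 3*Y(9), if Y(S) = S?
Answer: 431/3 ≈ 143.67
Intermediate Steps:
B(V) = 2 (B(V) = 2 + (V - V) = 2 + 0 = 2)
n = 14/3 (n = -7/(-3)*2 = -7*(-1)/3*2 = -1*(-7/3)*2 = (7/3)*2 = 14/3 ≈ 4.6667)
E(Z)*n + 3*Y(9) = 25*(14/3) + 3*9 = 350/3 + 27 = 431/3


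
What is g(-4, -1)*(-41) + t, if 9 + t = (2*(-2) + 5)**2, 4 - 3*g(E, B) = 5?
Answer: 17/3 ≈ 5.6667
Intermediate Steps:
g(E, B) = -1/3 (g(E, B) = 4/3 - 1/3*5 = 4/3 - 5/3 = -1/3)
t = -8 (t = -9 + (2*(-2) + 5)**2 = -9 + (-4 + 5)**2 = -9 + 1**2 = -9 + 1 = -8)
g(-4, -1)*(-41) + t = -1/3*(-41) - 8 = 41/3 - 8 = 17/3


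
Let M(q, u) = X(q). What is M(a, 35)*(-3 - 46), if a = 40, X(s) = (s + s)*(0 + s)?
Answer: -156800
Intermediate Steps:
X(s) = 2*s² (X(s) = (2*s)*s = 2*s²)
M(q, u) = 2*q²
M(a, 35)*(-3 - 46) = (2*40²)*(-3 - 46) = (2*1600)*(-49) = 3200*(-49) = -156800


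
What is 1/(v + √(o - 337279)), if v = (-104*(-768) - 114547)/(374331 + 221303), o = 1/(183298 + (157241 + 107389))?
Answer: -177910187495300/1030749502230774298633 - 40936137918*I*√1879763545032178/1030749502230774298633 ≈ -1.726e-7 - 0.0017219*I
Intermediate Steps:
o = 1/447928 (o = 1/(183298 + 264630) = 1/447928 ≈ 2.2325e-6)
v = -34675/595634 (v = (79872 - 114547)/595634 = -34675*1/595634 = -34675/595634 ≈ -0.058215)
1/(v + √(o - 337279)) = 1/(-34675/595634 + √(1/447928 - 337279)) = 1/(-34675/595634 + √(-151076707911/447928)) = 1/(-34675/595634 + 3*I*√1879763545032178/223964)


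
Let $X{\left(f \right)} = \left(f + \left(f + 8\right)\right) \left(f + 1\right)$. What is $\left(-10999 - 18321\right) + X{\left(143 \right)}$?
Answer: $13016$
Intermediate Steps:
$X{\left(f \right)} = \left(1 + f\right) \left(8 + 2 f\right)$ ($X{\left(f \right)} = \left(f + \left(8 + f\right)\right) \left(1 + f\right) = \left(8 + 2 f\right) \left(1 + f\right) = \left(1 + f\right) \left(8 + 2 f\right)$)
$\left(-10999 - 18321\right) + X{\left(143 \right)} = \left(-10999 - 18321\right) + \left(8 + 2 \cdot 143^{2} + 10 \cdot 143\right) = -29320 + \left(8 + 2 \cdot 20449 + 1430\right) = -29320 + \left(8 + 40898 + 1430\right) = -29320 + 42336 = 13016$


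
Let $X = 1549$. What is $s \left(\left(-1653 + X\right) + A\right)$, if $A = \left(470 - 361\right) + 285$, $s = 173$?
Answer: $50170$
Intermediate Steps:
$A = 394$ ($A = 109 + 285 = 394$)
$s \left(\left(-1653 + X\right) + A\right) = 173 \left(\left(-1653 + 1549\right) + 394\right) = 173 \left(-104 + 394\right) = 173 \cdot 290 = 50170$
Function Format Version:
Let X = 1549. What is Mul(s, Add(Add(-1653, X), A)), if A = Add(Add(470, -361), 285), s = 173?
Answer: 50170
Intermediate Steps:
A = 394 (A = Add(109, 285) = 394)
Mul(s, Add(Add(-1653, X), A)) = Mul(173, Add(Add(-1653, 1549), 394)) = Mul(173, Add(-104, 394)) = Mul(173, 290) = 50170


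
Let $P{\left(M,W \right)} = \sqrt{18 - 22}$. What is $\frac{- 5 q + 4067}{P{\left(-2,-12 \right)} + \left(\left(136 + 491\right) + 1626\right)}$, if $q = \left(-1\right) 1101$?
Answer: $\frac{21565716}{5076013} - \frac{19144 i}{5076013} \approx 4.2486 - 0.0037715 i$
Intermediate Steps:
$q = -1101$
$P{\left(M,W \right)} = 2 i$ ($P{\left(M,W \right)} = \sqrt{-4} = 2 i$)
$\frac{- 5 q + 4067}{P{\left(-2,-12 \right)} + \left(\left(136 + 491\right) + 1626\right)} = \frac{\left(-5\right) \left(-1101\right) + 4067}{2 i + \left(\left(136 + 491\right) + 1626\right)} = \frac{5505 + 4067}{2 i + \left(627 + 1626\right)} = \frac{9572}{2 i + 2253} = \frac{9572}{2253 + 2 i} = 9572 \frac{2253 - 2 i}{5076013} = \frac{9572 \left(2253 - 2 i\right)}{5076013}$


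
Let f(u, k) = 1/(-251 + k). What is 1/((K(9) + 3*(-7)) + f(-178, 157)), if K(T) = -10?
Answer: -94/2915 ≈ -0.032247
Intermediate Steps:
1/((K(9) + 3*(-7)) + f(-178, 157)) = 1/((-10 + 3*(-7)) + 1/(-251 + 157)) = 1/((-10 - 21) + 1/(-94)) = 1/(-31 - 1/94) = 1/(-2915/94) = -94/2915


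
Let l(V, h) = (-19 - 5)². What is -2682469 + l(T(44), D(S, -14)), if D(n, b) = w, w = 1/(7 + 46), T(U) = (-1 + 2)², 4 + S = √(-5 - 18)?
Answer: -2681893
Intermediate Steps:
S = -4 + I*√23 (S = -4 + √(-5 - 18) = -4 + √(-23) = -4 + I*√23 ≈ -4.0 + 4.7958*I)
T(U) = 1 (T(U) = 1² = 1)
w = 1/53 ≈ 0.018868
D(n, b) = 1/53
l(V, h) = 576 (l(V, h) = (-24)² = 576)
-2682469 + l(T(44), D(S, -14)) = -2682469 + 576 = -2681893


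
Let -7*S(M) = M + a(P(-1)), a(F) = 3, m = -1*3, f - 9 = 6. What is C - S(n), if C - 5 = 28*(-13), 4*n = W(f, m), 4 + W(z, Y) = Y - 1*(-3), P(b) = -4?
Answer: -2511/7 ≈ -358.71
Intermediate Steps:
f = 15 (f = 9 + 6 = 15)
m = -3
W(z, Y) = -1 + Y (W(z, Y) = -4 + (Y - 1*(-3)) = -4 + (Y + 3) = -4 + (3 + Y) = -1 + Y)
n = -1 (n = (-1 - 3)/4 = (¼)*(-4) = -1)
S(M) = -3/7 - M/7 (S(M) = -(M + 3)/7 = -(3 + M)/7 = -3/7 - M/7)
C = -359 (C = 5 + 28*(-13) = 5 - 364 = -359)
C - S(n) = -359 - (-3/7 - ⅐*(-1)) = -359 - (-3/7 + ⅐) = -359 - 1*(-2/7) = -359 + 2/7 = -2511/7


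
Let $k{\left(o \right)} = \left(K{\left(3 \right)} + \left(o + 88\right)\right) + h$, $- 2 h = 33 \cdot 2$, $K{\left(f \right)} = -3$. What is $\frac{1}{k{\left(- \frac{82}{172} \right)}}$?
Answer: $\frac{86}{4431} \approx 0.019409$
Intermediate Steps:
$h = -33$ ($h = - \frac{33 \cdot 2}{2} = \left(- \frac{1}{2}\right) 66 = -33$)
$k{\left(o \right)} = 52 + o$ ($k{\left(o \right)} = \left(-3 + \left(o + 88\right)\right) - 33 = \left(-3 + \left(88 + o\right)\right) - 33 = \left(85 + o\right) - 33 = 52 + o$)
$\frac{1}{k{\left(- \frac{82}{172} \right)}} = \frac{1}{52 - \frac{82}{172}} = \frac{1}{52 - \frac{41}{86}} = \frac{1}{\frac{4431}{86}} = \frac{86}{4431}$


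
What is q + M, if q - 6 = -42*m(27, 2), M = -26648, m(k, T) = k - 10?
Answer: -27356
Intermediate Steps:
m(k, T) = -10 + k
q = -708 (q = 6 - 42*(-10 + 27) = 6 - 42*17 = 6 - 714 = -708)
q + M = -708 - 26648 = -27356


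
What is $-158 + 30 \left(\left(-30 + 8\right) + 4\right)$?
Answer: $-698$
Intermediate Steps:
$-158 + 30 \left(\left(-30 + 8\right) + 4\right) = -158 + 30 \left(-22 + 4\right) = -158 + 30 \left(-18\right) = -158 - 540 = -698$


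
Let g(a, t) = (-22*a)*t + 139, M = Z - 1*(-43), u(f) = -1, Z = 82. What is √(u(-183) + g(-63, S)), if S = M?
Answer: 2*√43347 ≈ 416.40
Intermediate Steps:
M = 125 (M = 82 - 1*(-43) = 82 + 43 = 125)
S = 125
g(a, t) = 139 - 22*a*t (g(a, t) = -22*a*t + 139 = 139 - 22*a*t)
√(u(-183) + g(-63, S)) = √(-1 + (139 - 22*(-63)*125)) = √(-1 + (139 + 173250)) = √(-1 + 173389) = √173388 = 2*√43347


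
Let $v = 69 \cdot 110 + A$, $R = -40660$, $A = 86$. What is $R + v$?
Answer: $-32984$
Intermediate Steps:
$v = 7676$ ($v = 69 \cdot 110 + 86 = 7590 + 86 = 7676$)
$R + v = -40660 + 7676 = -32984$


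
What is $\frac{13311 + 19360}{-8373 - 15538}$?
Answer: $- \frac{32671}{23911} \approx -1.3664$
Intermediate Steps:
$\frac{13311 + 19360}{-8373 - 15538} = \frac{32671}{-23911} = 32671 \left(- \frac{1}{23911}\right) = - \frac{32671}{23911}$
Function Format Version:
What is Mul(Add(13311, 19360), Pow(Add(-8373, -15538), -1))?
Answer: Rational(-32671, 23911) ≈ -1.3664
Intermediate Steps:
Mul(Add(13311, 19360), Pow(Add(-8373, -15538), -1)) = Mul(32671, Pow(-23911, -1)) = Mul(32671, Rational(-1, 23911)) = Rational(-32671, 23911)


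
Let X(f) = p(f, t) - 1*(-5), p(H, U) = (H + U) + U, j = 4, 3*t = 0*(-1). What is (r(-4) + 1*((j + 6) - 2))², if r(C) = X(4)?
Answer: 289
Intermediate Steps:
t = 0 (t = (0*(-1))/3 = (⅓)*0 = 0)
p(H, U) = H + 2*U
X(f) = 5 + f (X(f) = (f + 2*0) - 1*(-5) = (f + 0) + 5 = f + 5 = 5 + f)
r(C) = 9 (r(C) = 5 + 4 = 9)
(r(-4) + 1*((j + 6) - 2))² = (9 + 1*((4 + 6) - 2))² = (9 + 1*(10 - 2))² = (9 + 1*8)² = (9 + 8)² = 17² = 289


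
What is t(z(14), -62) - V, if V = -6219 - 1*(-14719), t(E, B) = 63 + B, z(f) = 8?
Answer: -8499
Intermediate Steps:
V = 8500 (V = -6219 + 14719 = 8500)
t(z(14), -62) - V = (63 - 62) - 1*8500 = 1 - 8500 = -8499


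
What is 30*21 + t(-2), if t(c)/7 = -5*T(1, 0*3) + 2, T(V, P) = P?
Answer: 644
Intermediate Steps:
t(c) = 14 (t(c) = 7*(-0*3 + 2) = 7*(-5*0 + 2) = 7*(0 + 2) = 7*2 = 14)
30*21 + t(-2) = 30*21 + 14 = 630 + 14 = 644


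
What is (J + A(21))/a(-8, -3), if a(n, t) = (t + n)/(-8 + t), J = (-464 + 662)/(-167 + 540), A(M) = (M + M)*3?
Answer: 47196/373 ≈ 126.53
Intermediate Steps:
A(M) = 6*M (A(M) = (2*M)*3 = 6*M)
J = 198/373 ≈ 0.53083
a(n, t) = (n + t)/(-8 + t)
(J + A(21))/a(-8, -3) = (198/373 + 6*21)/(((-8 - 3)/(-8 - 3))) = (198/373 + 126)/((-11/(-11))) = (47196/373)/(-1/11*(-11)) = (47196/373)/1 = 1*(47196/373) = 47196/373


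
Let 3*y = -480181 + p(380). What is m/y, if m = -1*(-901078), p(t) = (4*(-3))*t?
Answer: -2703234/484741 ≈ -5.5767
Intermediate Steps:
p(t) = -12*t
m = 901078
y = -484741/3 (y = (-480181 - 12*380)/3 = (-480181 - 4560)/3 = (1/3)*(-484741) = -484741/3 ≈ -1.6158e+5)
m/y = 901078/(-484741/3) = 901078*(-3/484741) = -2703234/484741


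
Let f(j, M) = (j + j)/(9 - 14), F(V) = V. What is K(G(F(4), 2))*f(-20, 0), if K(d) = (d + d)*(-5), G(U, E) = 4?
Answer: -320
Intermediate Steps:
K(d) = -10*d (K(d) = (2*d)*(-5) = -10*d)
f(j, M) = -2*j/5 (f(j, M) = (2*j)/(-5) = (2*j)*(-⅕) = -2*j/5)
K(G(F(4), 2))*f(-20, 0) = (-10*4)*(-⅖*(-20)) = -40*8 = -320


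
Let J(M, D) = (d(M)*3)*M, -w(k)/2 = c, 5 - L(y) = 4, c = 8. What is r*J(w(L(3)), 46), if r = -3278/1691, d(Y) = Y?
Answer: -2517504/1691 ≈ -1488.8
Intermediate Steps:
L(y) = 1 (L(y) = 5 - 1*4 = 5 - 4 = 1)
w(k) = -16 (w(k) = -2*8 = -16)
J(M, D) = 3*M² (J(M, D) = (M*3)*M = (3*M)*M = 3*M²)
r = -3278/1691 (r = -3278*1/1691 = -3278/1691 ≈ -1.9385)
r*J(w(L(3)), 46) = -9834*(-16)²/1691 = -9834*256/1691 = -3278/1691*768 = -2517504/1691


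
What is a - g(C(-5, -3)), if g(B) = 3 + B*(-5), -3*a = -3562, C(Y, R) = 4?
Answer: 3613/3 ≈ 1204.3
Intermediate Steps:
a = 3562/3 (a = -1/3*(-3562) = 3562/3 ≈ 1187.3)
g(B) = 3 - 5*B
a - g(C(-5, -3)) = 3562/3 - (3 - 5*4) = 3562/3 - (3 - 20) = 3562/3 - 1*(-17) = 3562/3 + 17 = 3613/3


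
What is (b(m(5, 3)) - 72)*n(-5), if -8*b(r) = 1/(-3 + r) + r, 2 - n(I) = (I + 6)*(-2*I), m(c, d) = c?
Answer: 1163/2 ≈ 581.50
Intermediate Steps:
n(I) = 2 + 2*I*(6 + I) (n(I) = 2 - (I + 6)*(-2*I) = 2 - (6 + I)*(-2*I) = 2 - (-2)*I*(6 + I) = 2 + 2*I*(6 + I))
b(r) = -r/8 - 1/(8*(-3 + r)) (b(r) = -(1/(-3 + r) + r)/8 = -(r + 1/(-3 + r))/8 = -r/8 - 1/(8*(-3 + r)))
(b(m(5, 3)) - 72)*n(-5) = ((-1 - 1*5² + 3*5)/(8*(-3 + 5)) - 72)*(2 + 2*(-5)² + 12*(-5)) = ((⅛)*(-1 - 1*25 + 15)/2 - 72)*(2 + 2*25 - 60) = ((⅛)*(½)*(-1 - 25 + 15) - 72)*(2 + 50 - 60) = ((⅛)*(½)*(-11) - 72)*(-8) = (-11/16 - 72)*(-8) = -1163/16*(-8) = 1163/2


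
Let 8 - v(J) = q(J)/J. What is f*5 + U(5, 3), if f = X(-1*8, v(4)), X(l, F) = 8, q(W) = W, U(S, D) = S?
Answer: 45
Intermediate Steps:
v(J) = 7 (v(J) = 8 - J/J = 8 - 1*1 = 8 - 1 = 7)
f = 8
f*5 + U(5, 3) = 8*5 + 5 = 40 + 5 = 45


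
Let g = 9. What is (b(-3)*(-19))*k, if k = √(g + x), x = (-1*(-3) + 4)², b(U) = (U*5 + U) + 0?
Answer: 342*√58 ≈ 2604.6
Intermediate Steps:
b(U) = 6*U (b(U) = (5*U + U) + 0 = 6*U + 0 = 6*U)
x = 49 (x = (3 + 4)² = 7² = 49)
k = √58 (k = √(9 + 49) = √58 ≈ 7.6158)
(b(-3)*(-19))*k = ((6*(-3))*(-19))*√58 = (-18*(-19))*√58 = 342*√58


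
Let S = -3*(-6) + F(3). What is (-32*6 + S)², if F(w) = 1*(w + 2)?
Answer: 28561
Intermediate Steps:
F(w) = 2 + w (F(w) = 1*(2 + w) = 2 + w)
S = 23 (S = -3*(-6) + (2 + 3) = 18 + 5 = 23)
(-32*6 + S)² = (-32*6 + 23)² = (-8*24 + 23)² = (-192 + 23)² = (-169)² = 28561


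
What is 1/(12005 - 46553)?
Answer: -1/34548 ≈ -2.8945e-5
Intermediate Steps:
1/(12005 - 46553) = 1/(-34548) = -1/34548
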